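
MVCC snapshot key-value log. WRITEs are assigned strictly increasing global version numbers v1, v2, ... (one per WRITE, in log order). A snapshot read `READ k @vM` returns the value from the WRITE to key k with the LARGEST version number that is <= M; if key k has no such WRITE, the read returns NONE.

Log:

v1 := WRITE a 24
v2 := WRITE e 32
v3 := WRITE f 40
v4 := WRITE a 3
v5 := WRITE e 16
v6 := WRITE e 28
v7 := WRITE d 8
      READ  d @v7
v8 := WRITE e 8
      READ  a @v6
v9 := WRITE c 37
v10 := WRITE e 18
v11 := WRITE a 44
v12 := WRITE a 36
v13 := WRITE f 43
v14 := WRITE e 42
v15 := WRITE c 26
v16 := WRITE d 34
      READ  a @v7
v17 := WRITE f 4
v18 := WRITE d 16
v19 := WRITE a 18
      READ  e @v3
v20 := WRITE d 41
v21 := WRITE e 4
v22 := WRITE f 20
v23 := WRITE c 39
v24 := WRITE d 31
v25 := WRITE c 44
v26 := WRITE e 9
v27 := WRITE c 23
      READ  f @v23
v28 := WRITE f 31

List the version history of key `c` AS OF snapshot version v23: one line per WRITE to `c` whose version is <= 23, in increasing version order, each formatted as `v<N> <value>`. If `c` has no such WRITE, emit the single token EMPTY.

Answer: v9 37
v15 26
v23 39

Derivation:
Scan writes for key=c with version <= 23:
  v1 WRITE a 24 -> skip
  v2 WRITE e 32 -> skip
  v3 WRITE f 40 -> skip
  v4 WRITE a 3 -> skip
  v5 WRITE e 16 -> skip
  v6 WRITE e 28 -> skip
  v7 WRITE d 8 -> skip
  v8 WRITE e 8 -> skip
  v9 WRITE c 37 -> keep
  v10 WRITE e 18 -> skip
  v11 WRITE a 44 -> skip
  v12 WRITE a 36 -> skip
  v13 WRITE f 43 -> skip
  v14 WRITE e 42 -> skip
  v15 WRITE c 26 -> keep
  v16 WRITE d 34 -> skip
  v17 WRITE f 4 -> skip
  v18 WRITE d 16 -> skip
  v19 WRITE a 18 -> skip
  v20 WRITE d 41 -> skip
  v21 WRITE e 4 -> skip
  v22 WRITE f 20 -> skip
  v23 WRITE c 39 -> keep
  v24 WRITE d 31 -> skip
  v25 WRITE c 44 -> drop (> snap)
  v26 WRITE e 9 -> skip
  v27 WRITE c 23 -> drop (> snap)
  v28 WRITE f 31 -> skip
Collected: [(9, 37), (15, 26), (23, 39)]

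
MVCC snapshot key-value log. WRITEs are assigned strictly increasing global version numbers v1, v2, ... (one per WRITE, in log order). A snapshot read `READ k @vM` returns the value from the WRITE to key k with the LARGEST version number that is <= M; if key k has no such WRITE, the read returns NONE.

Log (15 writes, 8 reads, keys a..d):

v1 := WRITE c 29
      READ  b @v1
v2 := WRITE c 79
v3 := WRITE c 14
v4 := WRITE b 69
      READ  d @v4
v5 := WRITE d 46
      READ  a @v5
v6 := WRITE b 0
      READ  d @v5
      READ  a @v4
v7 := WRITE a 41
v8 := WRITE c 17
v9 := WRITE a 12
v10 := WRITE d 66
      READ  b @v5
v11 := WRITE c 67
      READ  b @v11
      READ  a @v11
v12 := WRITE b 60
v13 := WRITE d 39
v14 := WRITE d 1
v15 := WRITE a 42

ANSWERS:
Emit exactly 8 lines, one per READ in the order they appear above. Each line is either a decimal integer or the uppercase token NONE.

v1: WRITE c=29  (c history now [(1, 29)])
READ b @v1: history=[] -> no version <= 1 -> NONE
v2: WRITE c=79  (c history now [(1, 29), (2, 79)])
v3: WRITE c=14  (c history now [(1, 29), (2, 79), (3, 14)])
v4: WRITE b=69  (b history now [(4, 69)])
READ d @v4: history=[] -> no version <= 4 -> NONE
v5: WRITE d=46  (d history now [(5, 46)])
READ a @v5: history=[] -> no version <= 5 -> NONE
v6: WRITE b=0  (b history now [(4, 69), (6, 0)])
READ d @v5: history=[(5, 46)] -> pick v5 -> 46
READ a @v4: history=[] -> no version <= 4 -> NONE
v7: WRITE a=41  (a history now [(7, 41)])
v8: WRITE c=17  (c history now [(1, 29), (2, 79), (3, 14), (8, 17)])
v9: WRITE a=12  (a history now [(7, 41), (9, 12)])
v10: WRITE d=66  (d history now [(5, 46), (10, 66)])
READ b @v5: history=[(4, 69), (6, 0)] -> pick v4 -> 69
v11: WRITE c=67  (c history now [(1, 29), (2, 79), (3, 14), (8, 17), (11, 67)])
READ b @v11: history=[(4, 69), (6, 0)] -> pick v6 -> 0
READ a @v11: history=[(7, 41), (9, 12)] -> pick v9 -> 12
v12: WRITE b=60  (b history now [(4, 69), (6, 0), (12, 60)])
v13: WRITE d=39  (d history now [(5, 46), (10, 66), (13, 39)])
v14: WRITE d=1  (d history now [(5, 46), (10, 66), (13, 39), (14, 1)])
v15: WRITE a=42  (a history now [(7, 41), (9, 12), (15, 42)])

Answer: NONE
NONE
NONE
46
NONE
69
0
12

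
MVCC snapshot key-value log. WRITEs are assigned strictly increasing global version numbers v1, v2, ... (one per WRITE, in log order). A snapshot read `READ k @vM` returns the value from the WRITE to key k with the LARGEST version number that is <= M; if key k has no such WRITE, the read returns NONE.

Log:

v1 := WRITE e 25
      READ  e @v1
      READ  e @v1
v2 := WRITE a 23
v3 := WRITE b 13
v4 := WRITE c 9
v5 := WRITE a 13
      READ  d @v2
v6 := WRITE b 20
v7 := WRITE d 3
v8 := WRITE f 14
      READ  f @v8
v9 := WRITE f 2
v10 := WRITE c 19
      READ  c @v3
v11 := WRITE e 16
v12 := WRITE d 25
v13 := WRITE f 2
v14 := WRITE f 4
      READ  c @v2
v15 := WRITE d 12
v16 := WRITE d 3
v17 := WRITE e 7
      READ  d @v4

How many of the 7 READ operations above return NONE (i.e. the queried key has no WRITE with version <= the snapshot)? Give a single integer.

Answer: 4

Derivation:
v1: WRITE e=25  (e history now [(1, 25)])
READ e @v1: history=[(1, 25)] -> pick v1 -> 25
READ e @v1: history=[(1, 25)] -> pick v1 -> 25
v2: WRITE a=23  (a history now [(2, 23)])
v3: WRITE b=13  (b history now [(3, 13)])
v4: WRITE c=9  (c history now [(4, 9)])
v5: WRITE a=13  (a history now [(2, 23), (5, 13)])
READ d @v2: history=[] -> no version <= 2 -> NONE
v6: WRITE b=20  (b history now [(3, 13), (6, 20)])
v7: WRITE d=3  (d history now [(7, 3)])
v8: WRITE f=14  (f history now [(8, 14)])
READ f @v8: history=[(8, 14)] -> pick v8 -> 14
v9: WRITE f=2  (f history now [(8, 14), (9, 2)])
v10: WRITE c=19  (c history now [(4, 9), (10, 19)])
READ c @v3: history=[(4, 9), (10, 19)] -> no version <= 3 -> NONE
v11: WRITE e=16  (e history now [(1, 25), (11, 16)])
v12: WRITE d=25  (d history now [(7, 3), (12, 25)])
v13: WRITE f=2  (f history now [(8, 14), (9, 2), (13, 2)])
v14: WRITE f=4  (f history now [(8, 14), (9, 2), (13, 2), (14, 4)])
READ c @v2: history=[(4, 9), (10, 19)] -> no version <= 2 -> NONE
v15: WRITE d=12  (d history now [(7, 3), (12, 25), (15, 12)])
v16: WRITE d=3  (d history now [(7, 3), (12, 25), (15, 12), (16, 3)])
v17: WRITE e=7  (e history now [(1, 25), (11, 16), (17, 7)])
READ d @v4: history=[(7, 3), (12, 25), (15, 12), (16, 3)] -> no version <= 4 -> NONE
Read results in order: ['25', '25', 'NONE', '14', 'NONE', 'NONE', 'NONE']
NONE count = 4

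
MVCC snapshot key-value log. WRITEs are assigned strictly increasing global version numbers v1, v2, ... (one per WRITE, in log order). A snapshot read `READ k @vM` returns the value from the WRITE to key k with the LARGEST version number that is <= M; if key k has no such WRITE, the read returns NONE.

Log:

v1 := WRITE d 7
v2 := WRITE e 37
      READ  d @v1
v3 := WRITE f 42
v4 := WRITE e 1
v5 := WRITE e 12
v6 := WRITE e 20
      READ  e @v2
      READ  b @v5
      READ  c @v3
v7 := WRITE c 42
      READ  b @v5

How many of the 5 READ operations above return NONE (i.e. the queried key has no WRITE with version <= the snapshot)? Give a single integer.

Answer: 3

Derivation:
v1: WRITE d=7  (d history now [(1, 7)])
v2: WRITE e=37  (e history now [(2, 37)])
READ d @v1: history=[(1, 7)] -> pick v1 -> 7
v3: WRITE f=42  (f history now [(3, 42)])
v4: WRITE e=1  (e history now [(2, 37), (4, 1)])
v5: WRITE e=12  (e history now [(2, 37), (4, 1), (5, 12)])
v6: WRITE e=20  (e history now [(2, 37), (4, 1), (5, 12), (6, 20)])
READ e @v2: history=[(2, 37), (4, 1), (5, 12), (6, 20)] -> pick v2 -> 37
READ b @v5: history=[] -> no version <= 5 -> NONE
READ c @v3: history=[] -> no version <= 3 -> NONE
v7: WRITE c=42  (c history now [(7, 42)])
READ b @v5: history=[] -> no version <= 5 -> NONE
Read results in order: ['7', '37', 'NONE', 'NONE', 'NONE']
NONE count = 3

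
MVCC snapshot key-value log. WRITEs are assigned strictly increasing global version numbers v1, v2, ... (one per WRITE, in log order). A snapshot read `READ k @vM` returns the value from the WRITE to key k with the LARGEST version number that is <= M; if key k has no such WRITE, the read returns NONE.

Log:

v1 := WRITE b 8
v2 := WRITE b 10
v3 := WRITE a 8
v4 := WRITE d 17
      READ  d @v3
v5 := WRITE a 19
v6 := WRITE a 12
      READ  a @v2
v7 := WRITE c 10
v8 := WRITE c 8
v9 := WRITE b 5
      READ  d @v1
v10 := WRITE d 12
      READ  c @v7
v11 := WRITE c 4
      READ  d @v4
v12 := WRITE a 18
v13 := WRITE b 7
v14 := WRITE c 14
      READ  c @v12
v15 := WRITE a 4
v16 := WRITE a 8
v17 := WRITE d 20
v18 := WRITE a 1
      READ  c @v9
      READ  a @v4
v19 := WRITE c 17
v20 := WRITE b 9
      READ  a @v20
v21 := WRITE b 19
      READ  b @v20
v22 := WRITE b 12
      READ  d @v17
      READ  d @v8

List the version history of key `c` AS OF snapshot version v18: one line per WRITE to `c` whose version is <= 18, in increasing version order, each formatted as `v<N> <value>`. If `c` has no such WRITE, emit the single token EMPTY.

Answer: v7 10
v8 8
v11 4
v14 14

Derivation:
Scan writes for key=c with version <= 18:
  v1 WRITE b 8 -> skip
  v2 WRITE b 10 -> skip
  v3 WRITE a 8 -> skip
  v4 WRITE d 17 -> skip
  v5 WRITE a 19 -> skip
  v6 WRITE a 12 -> skip
  v7 WRITE c 10 -> keep
  v8 WRITE c 8 -> keep
  v9 WRITE b 5 -> skip
  v10 WRITE d 12 -> skip
  v11 WRITE c 4 -> keep
  v12 WRITE a 18 -> skip
  v13 WRITE b 7 -> skip
  v14 WRITE c 14 -> keep
  v15 WRITE a 4 -> skip
  v16 WRITE a 8 -> skip
  v17 WRITE d 20 -> skip
  v18 WRITE a 1 -> skip
  v19 WRITE c 17 -> drop (> snap)
  v20 WRITE b 9 -> skip
  v21 WRITE b 19 -> skip
  v22 WRITE b 12 -> skip
Collected: [(7, 10), (8, 8), (11, 4), (14, 14)]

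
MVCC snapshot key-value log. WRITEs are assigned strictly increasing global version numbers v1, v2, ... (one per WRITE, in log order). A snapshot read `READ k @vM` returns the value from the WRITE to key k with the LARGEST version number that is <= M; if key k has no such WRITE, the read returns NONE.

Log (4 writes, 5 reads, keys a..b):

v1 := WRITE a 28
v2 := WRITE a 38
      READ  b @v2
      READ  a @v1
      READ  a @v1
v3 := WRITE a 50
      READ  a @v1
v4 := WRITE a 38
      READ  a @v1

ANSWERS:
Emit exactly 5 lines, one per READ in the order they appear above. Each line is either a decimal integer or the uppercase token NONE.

Answer: NONE
28
28
28
28

Derivation:
v1: WRITE a=28  (a history now [(1, 28)])
v2: WRITE a=38  (a history now [(1, 28), (2, 38)])
READ b @v2: history=[] -> no version <= 2 -> NONE
READ a @v1: history=[(1, 28), (2, 38)] -> pick v1 -> 28
READ a @v1: history=[(1, 28), (2, 38)] -> pick v1 -> 28
v3: WRITE a=50  (a history now [(1, 28), (2, 38), (3, 50)])
READ a @v1: history=[(1, 28), (2, 38), (3, 50)] -> pick v1 -> 28
v4: WRITE a=38  (a history now [(1, 28), (2, 38), (3, 50), (4, 38)])
READ a @v1: history=[(1, 28), (2, 38), (3, 50), (4, 38)] -> pick v1 -> 28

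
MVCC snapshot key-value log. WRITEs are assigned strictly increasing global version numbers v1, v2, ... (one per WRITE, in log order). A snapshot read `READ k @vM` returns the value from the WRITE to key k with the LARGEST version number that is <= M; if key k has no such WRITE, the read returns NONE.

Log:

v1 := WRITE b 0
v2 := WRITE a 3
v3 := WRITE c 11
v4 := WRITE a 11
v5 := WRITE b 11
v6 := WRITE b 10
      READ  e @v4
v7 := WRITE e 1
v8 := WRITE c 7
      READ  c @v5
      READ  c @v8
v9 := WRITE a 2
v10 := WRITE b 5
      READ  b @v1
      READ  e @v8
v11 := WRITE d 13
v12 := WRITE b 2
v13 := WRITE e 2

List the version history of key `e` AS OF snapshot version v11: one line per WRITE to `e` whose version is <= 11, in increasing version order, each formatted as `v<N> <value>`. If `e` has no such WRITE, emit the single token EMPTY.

Scan writes for key=e with version <= 11:
  v1 WRITE b 0 -> skip
  v2 WRITE a 3 -> skip
  v3 WRITE c 11 -> skip
  v4 WRITE a 11 -> skip
  v5 WRITE b 11 -> skip
  v6 WRITE b 10 -> skip
  v7 WRITE e 1 -> keep
  v8 WRITE c 7 -> skip
  v9 WRITE a 2 -> skip
  v10 WRITE b 5 -> skip
  v11 WRITE d 13 -> skip
  v12 WRITE b 2 -> skip
  v13 WRITE e 2 -> drop (> snap)
Collected: [(7, 1)]

Answer: v7 1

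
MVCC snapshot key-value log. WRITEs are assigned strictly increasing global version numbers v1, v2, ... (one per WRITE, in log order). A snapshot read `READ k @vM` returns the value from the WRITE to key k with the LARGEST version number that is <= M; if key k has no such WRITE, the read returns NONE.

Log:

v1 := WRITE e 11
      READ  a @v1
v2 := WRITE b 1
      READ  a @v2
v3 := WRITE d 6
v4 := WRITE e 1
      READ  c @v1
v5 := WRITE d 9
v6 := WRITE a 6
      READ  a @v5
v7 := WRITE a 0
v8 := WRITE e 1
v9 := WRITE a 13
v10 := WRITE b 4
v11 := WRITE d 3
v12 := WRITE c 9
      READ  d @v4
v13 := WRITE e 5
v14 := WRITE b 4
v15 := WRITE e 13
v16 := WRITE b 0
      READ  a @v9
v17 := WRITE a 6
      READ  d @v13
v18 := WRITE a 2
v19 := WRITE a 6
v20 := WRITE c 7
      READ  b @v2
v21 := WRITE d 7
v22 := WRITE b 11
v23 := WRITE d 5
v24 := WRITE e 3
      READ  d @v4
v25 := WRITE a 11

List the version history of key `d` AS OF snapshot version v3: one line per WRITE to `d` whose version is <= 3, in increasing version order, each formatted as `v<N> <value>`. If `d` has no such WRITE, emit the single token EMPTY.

Scan writes for key=d with version <= 3:
  v1 WRITE e 11 -> skip
  v2 WRITE b 1 -> skip
  v3 WRITE d 6 -> keep
  v4 WRITE e 1 -> skip
  v5 WRITE d 9 -> drop (> snap)
  v6 WRITE a 6 -> skip
  v7 WRITE a 0 -> skip
  v8 WRITE e 1 -> skip
  v9 WRITE a 13 -> skip
  v10 WRITE b 4 -> skip
  v11 WRITE d 3 -> drop (> snap)
  v12 WRITE c 9 -> skip
  v13 WRITE e 5 -> skip
  v14 WRITE b 4 -> skip
  v15 WRITE e 13 -> skip
  v16 WRITE b 0 -> skip
  v17 WRITE a 6 -> skip
  v18 WRITE a 2 -> skip
  v19 WRITE a 6 -> skip
  v20 WRITE c 7 -> skip
  v21 WRITE d 7 -> drop (> snap)
  v22 WRITE b 11 -> skip
  v23 WRITE d 5 -> drop (> snap)
  v24 WRITE e 3 -> skip
  v25 WRITE a 11 -> skip
Collected: [(3, 6)]

Answer: v3 6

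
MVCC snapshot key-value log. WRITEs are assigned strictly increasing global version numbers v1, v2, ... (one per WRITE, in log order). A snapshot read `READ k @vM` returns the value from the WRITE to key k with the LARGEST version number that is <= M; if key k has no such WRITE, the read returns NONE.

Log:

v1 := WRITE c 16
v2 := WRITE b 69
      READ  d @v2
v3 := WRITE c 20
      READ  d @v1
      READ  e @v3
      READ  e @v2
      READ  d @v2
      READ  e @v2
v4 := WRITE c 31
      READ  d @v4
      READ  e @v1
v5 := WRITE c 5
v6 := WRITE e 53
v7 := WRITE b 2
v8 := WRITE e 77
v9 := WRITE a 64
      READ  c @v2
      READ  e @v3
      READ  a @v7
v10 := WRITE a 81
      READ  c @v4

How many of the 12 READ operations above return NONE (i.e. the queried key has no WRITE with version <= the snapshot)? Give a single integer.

Answer: 10

Derivation:
v1: WRITE c=16  (c history now [(1, 16)])
v2: WRITE b=69  (b history now [(2, 69)])
READ d @v2: history=[] -> no version <= 2 -> NONE
v3: WRITE c=20  (c history now [(1, 16), (3, 20)])
READ d @v1: history=[] -> no version <= 1 -> NONE
READ e @v3: history=[] -> no version <= 3 -> NONE
READ e @v2: history=[] -> no version <= 2 -> NONE
READ d @v2: history=[] -> no version <= 2 -> NONE
READ e @v2: history=[] -> no version <= 2 -> NONE
v4: WRITE c=31  (c history now [(1, 16), (3, 20), (4, 31)])
READ d @v4: history=[] -> no version <= 4 -> NONE
READ e @v1: history=[] -> no version <= 1 -> NONE
v5: WRITE c=5  (c history now [(1, 16), (3, 20), (4, 31), (5, 5)])
v6: WRITE e=53  (e history now [(6, 53)])
v7: WRITE b=2  (b history now [(2, 69), (7, 2)])
v8: WRITE e=77  (e history now [(6, 53), (8, 77)])
v9: WRITE a=64  (a history now [(9, 64)])
READ c @v2: history=[(1, 16), (3, 20), (4, 31), (5, 5)] -> pick v1 -> 16
READ e @v3: history=[(6, 53), (8, 77)] -> no version <= 3 -> NONE
READ a @v7: history=[(9, 64)] -> no version <= 7 -> NONE
v10: WRITE a=81  (a history now [(9, 64), (10, 81)])
READ c @v4: history=[(1, 16), (3, 20), (4, 31), (5, 5)] -> pick v4 -> 31
Read results in order: ['NONE', 'NONE', 'NONE', 'NONE', 'NONE', 'NONE', 'NONE', 'NONE', '16', 'NONE', 'NONE', '31']
NONE count = 10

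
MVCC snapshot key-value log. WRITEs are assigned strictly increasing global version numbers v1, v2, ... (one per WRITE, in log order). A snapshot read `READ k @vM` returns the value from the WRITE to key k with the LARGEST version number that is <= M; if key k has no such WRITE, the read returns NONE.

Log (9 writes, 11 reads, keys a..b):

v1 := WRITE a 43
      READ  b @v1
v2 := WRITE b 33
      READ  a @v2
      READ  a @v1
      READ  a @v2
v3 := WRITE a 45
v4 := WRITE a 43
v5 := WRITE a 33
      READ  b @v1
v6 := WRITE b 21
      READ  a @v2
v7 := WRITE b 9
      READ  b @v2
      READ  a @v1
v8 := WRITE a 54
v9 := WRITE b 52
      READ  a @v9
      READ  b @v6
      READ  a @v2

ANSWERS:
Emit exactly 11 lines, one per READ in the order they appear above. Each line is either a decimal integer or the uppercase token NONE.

v1: WRITE a=43  (a history now [(1, 43)])
READ b @v1: history=[] -> no version <= 1 -> NONE
v2: WRITE b=33  (b history now [(2, 33)])
READ a @v2: history=[(1, 43)] -> pick v1 -> 43
READ a @v1: history=[(1, 43)] -> pick v1 -> 43
READ a @v2: history=[(1, 43)] -> pick v1 -> 43
v3: WRITE a=45  (a history now [(1, 43), (3, 45)])
v4: WRITE a=43  (a history now [(1, 43), (3, 45), (4, 43)])
v5: WRITE a=33  (a history now [(1, 43), (3, 45), (4, 43), (5, 33)])
READ b @v1: history=[(2, 33)] -> no version <= 1 -> NONE
v6: WRITE b=21  (b history now [(2, 33), (6, 21)])
READ a @v2: history=[(1, 43), (3, 45), (4, 43), (5, 33)] -> pick v1 -> 43
v7: WRITE b=9  (b history now [(2, 33), (6, 21), (7, 9)])
READ b @v2: history=[(2, 33), (6, 21), (7, 9)] -> pick v2 -> 33
READ a @v1: history=[(1, 43), (3, 45), (4, 43), (5, 33)] -> pick v1 -> 43
v8: WRITE a=54  (a history now [(1, 43), (3, 45), (4, 43), (5, 33), (8, 54)])
v9: WRITE b=52  (b history now [(2, 33), (6, 21), (7, 9), (9, 52)])
READ a @v9: history=[(1, 43), (3, 45), (4, 43), (5, 33), (8, 54)] -> pick v8 -> 54
READ b @v6: history=[(2, 33), (6, 21), (7, 9), (9, 52)] -> pick v6 -> 21
READ a @v2: history=[(1, 43), (3, 45), (4, 43), (5, 33), (8, 54)] -> pick v1 -> 43

Answer: NONE
43
43
43
NONE
43
33
43
54
21
43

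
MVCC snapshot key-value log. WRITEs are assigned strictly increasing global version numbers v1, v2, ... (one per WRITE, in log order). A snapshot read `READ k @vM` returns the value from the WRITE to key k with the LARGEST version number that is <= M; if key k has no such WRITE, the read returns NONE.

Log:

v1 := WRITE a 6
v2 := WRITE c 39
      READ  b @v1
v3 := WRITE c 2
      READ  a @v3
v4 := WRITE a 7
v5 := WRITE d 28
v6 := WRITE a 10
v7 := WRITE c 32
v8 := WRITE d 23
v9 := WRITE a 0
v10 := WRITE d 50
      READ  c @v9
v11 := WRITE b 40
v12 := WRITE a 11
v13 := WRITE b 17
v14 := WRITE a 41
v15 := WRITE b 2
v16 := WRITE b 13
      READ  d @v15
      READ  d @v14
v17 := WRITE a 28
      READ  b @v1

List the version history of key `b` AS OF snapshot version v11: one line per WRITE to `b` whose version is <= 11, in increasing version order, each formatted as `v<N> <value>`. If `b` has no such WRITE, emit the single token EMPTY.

Scan writes for key=b with version <= 11:
  v1 WRITE a 6 -> skip
  v2 WRITE c 39 -> skip
  v3 WRITE c 2 -> skip
  v4 WRITE a 7 -> skip
  v5 WRITE d 28 -> skip
  v6 WRITE a 10 -> skip
  v7 WRITE c 32 -> skip
  v8 WRITE d 23 -> skip
  v9 WRITE a 0 -> skip
  v10 WRITE d 50 -> skip
  v11 WRITE b 40 -> keep
  v12 WRITE a 11 -> skip
  v13 WRITE b 17 -> drop (> snap)
  v14 WRITE a 41 -> skip
  v15 WRITE b 2 -> drop (> snap)
  v16 WRITE b 13 -> drop (> snap)
  v17 WRITE a 28 -> skip
Collected: [(11, 40)]

Answer: v11 40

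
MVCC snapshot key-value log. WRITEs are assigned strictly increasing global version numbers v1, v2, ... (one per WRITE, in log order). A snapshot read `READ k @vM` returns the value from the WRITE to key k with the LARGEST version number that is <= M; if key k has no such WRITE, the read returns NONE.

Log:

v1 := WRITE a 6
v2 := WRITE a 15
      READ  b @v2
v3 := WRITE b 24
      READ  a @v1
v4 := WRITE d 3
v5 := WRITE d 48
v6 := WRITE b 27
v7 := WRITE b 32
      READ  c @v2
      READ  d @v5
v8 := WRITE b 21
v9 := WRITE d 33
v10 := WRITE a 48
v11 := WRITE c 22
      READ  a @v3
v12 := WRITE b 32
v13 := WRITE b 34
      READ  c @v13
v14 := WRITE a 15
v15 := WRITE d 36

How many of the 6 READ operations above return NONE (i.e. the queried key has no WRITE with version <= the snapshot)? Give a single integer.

v1: WRITE a=6  (a history now [(1, 6)])
v2: WRITE a=15  (a history now [(1, 6), (2, 15)])
READ b @v2: history=[] -> no version <= 2 -> NONE
v3: WRITE b=24  (b history now [(3, 24)])
READ a @v1: history=[(1, 6), (2, 15)] -> pick v1 -> 6
v4: WRITE d=3  (d history now [(4, 3)])
v5: WRITE d=48  (d history now [(4, 3), (5, 48)])
v6: WRITE b=27  (b history now [(3, 24), (6, 27)])
v7: WRITE b=32  (b history now [(3, 24), (6, 27), (7, 32)])
READ c @v2: history=[] -> no version <= 2 -> NONE
READ d @v5: history=[(4, 3), (5, 48)] -> pick v5 -> 48
v8: WRITE b=21  (b history now [(3, 24), (6, 27), (7, 32), (8, 21)])
v9: WRITE d=33  (d history now [(4, 3), (5, 48), (9, 33)])
v10: WRITE a=48  (a history now [(1, 6), (2, 15), (10, 48)])
v11: WRITE c=22  (c history now [(11, 22)])
READ a @v3: history=[(1, 6), (2, 15), (10, 48)] -> pick v2 -> 15
v12: WRITE b=32  (b history now [(3, 24), (6, 27), (7, 32), (8, 21), (12, 32)])
v13: WRITE b=34  (b history now [(3, 24), (6, 27), (7, 32), (8, 21), (12, 32), (13, 34)])
READ c @v13: history=[(11, 22)] -> pick v11 -> 22
v14: WRITE a=15  (a history now [(1, 6), (2, 15), (10, 48), (14, 15)])
v15: WRITE d=36  (d history now [(4, 3), (5, 48), (9, 33), (15, 36)])
Read results in order: ['NONE', '6', 'NONE', '48', '15', '22']
NONE count = 2

Answer: 2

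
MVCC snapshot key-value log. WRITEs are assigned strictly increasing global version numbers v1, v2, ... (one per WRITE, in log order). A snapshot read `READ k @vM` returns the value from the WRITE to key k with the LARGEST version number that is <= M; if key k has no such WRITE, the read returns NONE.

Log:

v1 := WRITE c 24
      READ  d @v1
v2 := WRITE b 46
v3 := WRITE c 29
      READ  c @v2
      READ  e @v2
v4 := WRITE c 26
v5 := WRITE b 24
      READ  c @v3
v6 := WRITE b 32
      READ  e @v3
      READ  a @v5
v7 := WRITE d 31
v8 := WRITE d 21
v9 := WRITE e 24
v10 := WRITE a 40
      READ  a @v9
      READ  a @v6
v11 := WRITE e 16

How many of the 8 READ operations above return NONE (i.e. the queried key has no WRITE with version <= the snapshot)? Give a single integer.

v1: WRITE c=24  (c history now [(1, 24)])
READ d @v1: history=[] -> no version <= 1 -> NONE
v2: WRITE b=46  (b history now [(2, 46)])
v3: WRITE c=29  (c history now [(1, 24), (3, 29)])
READ c @v2: history=[(1, 24), (3, 29)] -> pick v1 -> 24
READ e @v2: history=[] -> no version <= 2 -> NONE
v4: WRITE c=26  (c history now [(1, 24), (3, 29), (4, 26)])
v5: WRITE b=24  (b history now [(2, 46), (5, 24)])
READ c @v3: history=[(1, 24), (3, 29), (4, 26)] -> pick v3 -> 29
v6: WRITE b=32  (b history now [(2, 46), (5, 24), (6, 32)])
READ e @v3: history=[] -> no version <= 3 -> NONE
READ a @v5: history=[] -> no version <= 5 -> NONE
v7: WRITE d=31  (d history now [(7, 31)])
v8: WRITE d=21  (d history now [(7, 31), (8, 21)])
v9: WRITE e=24  (e history now [(9, 24)])
v10: WRITE a=40  (a history now [(10, 40)])
READ a @v9: history=[(10, 40)] -> no version <= 9 -> NONE
READ a @v6: history=[(10, 40)] -> no version <= 6 -> NONE
v11: WRITE e=16  (e history now [(9, 24), (11, 16)])
Read results in order: ['NONE', '24', 'NONE', '29', 'NONE', 'NONE', 'NONE', 'NONE']
NONE count = 6

Answer: 6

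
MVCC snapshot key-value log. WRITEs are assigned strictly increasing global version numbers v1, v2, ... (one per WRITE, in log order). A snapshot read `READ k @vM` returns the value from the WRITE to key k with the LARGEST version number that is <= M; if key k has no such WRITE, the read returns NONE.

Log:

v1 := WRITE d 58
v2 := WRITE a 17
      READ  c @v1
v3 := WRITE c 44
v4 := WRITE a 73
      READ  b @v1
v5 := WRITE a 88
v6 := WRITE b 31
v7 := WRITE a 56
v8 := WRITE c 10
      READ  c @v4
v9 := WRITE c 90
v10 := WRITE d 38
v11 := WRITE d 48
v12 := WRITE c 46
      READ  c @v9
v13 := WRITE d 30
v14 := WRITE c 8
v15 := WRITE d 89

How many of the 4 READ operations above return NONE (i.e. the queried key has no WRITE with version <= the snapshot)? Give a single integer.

Answer: 2

Derivation:
v1: WRITE d=58  (d history now [(1, 58)])
v2: WRITE a=17  (a history now [(2, 17)])
READ c @v1: history=[] -> no version <= 1 -> NONE
v3: WRITE c=44  (c history now [(3, 44)])
v4: WRITE a=73  (a history now [(2, 17), (4, 73)])
READ b @v1: history=[] -> no version <= 1 -> NONE
v5: WRITE a=88  (a history now [(2, 17), (4, 73), (5, 88)])
v6: WRITE b=31  (b history now [(6, 31)])
v7: WRITE a=56  (a history now [(2, 17), (4, 73), (5, 88), (7, 56)])
v8: WRITE c=10  (c history now [(3, 44), (8, 10)])
READ c @v4: history=[(3, 44), (8, 10)] -> pick v3 -> 44
v9: WRITE c=90  (c history now [(3, 44), (8, 10), (9, 90)])
v10: WRITE d=38  (d history now [(1, 58), (10, 38)])
v11: WRITE d=48  (d history now [(1, 58), (10, 38), (11, 48)])
v12: WRITE c=46  (c history now [(3, 44), (8, 10), (9, 90), (12, 46)])
READ c @v9: history=[(3, 44), (8, 10), (9, 90), (12, 46)] -> pick v9 -> 90
v13: WRITE d=30  (d history now [(1, 58), (10, 38), (11, 48), (13, 30)])
v14: WRITE c=8  (c history now [(3, 44), (8, 10), (9, 90), (12, 46), (14, 8)])
v15: WRITE d=89  (d history now [(1, 58), (10, 38), (11, 48), (13, 30), (15, 89)])
Read results in order: ['NONE', 'NONE', '44', '90']
NONE count = 2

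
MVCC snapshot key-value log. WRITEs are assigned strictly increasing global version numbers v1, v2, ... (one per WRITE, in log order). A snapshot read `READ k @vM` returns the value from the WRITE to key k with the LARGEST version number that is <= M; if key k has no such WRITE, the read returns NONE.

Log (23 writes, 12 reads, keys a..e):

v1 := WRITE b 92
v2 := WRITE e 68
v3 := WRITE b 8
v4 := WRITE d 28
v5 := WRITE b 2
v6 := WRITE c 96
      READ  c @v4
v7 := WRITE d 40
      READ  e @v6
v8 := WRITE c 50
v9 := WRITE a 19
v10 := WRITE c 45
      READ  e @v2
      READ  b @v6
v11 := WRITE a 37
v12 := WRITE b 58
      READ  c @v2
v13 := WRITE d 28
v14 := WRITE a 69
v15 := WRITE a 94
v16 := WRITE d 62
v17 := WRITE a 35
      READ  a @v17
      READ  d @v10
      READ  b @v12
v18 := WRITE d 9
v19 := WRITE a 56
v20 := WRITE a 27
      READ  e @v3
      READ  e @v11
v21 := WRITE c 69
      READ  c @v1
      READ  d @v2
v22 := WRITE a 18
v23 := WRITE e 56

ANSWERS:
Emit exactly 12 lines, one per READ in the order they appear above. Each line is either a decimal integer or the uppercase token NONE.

Answer: NONE
68
68
2
NONE
35
40
58
68
68
NONE
NONE

Derivation:
v1: WRITE b=92  (b history now [(1, 92)])
v2: WRITE e=68  (e history now [(2, 68)])
v3: WRITE b=8  (b history now [(1, 92), (3, 8)])
v4: WRITE d=28  (d history now [(4, 28)])
v5: WRITE b=2  (b history now [(1, 92), (3, 8), (5, 2)])
v6: WRITE c=96  (c history now [(6, 96)])
READ c @v4: history=[(6, 96)] -> no version <= 4 -> NONE
v7: WRITE d=40  (d history now [(4, 28), (7, 40)])
READ e @v6: history=[(2, 68)] -> pick v2 -> 68
v8: WRITE c=50  (c history now [(6, 96), (8, 50)])
v9: WRITE a=19  (a history now [(9, 19)])
v10: WRITE c=45  (c history now [(6, 96), (8, 50), (10, 45)])
READ e @v2: history=[(2, 68)] -> pick v2 -> 68
READ b @v6: history=[(1, 92), (3, 8), (5, 2)] -> pick v5 -> 2
v11: WRITE a=37  (a history now [(9, 19), (11, 37)])
v12: WRITE b=58  (b history now [(1, 92), (3, 8), (5, 2), (12, 58)])
READ c @v2: history=[(6, 96), (8, 50), (10, 45)] -> no version <= 2 -> NONE
v13: WRITE d=28  (d history now [(4, 28), (7, 40), (13, 28)])
v14: WRITE a=69  (a history now [(9, 19), (11, 37), (14, 69)])
v15: WRITE a=94  (a history now [(9, 19), (11, 37), (14, 69), (15, 94)])
v16: WRITE d=62  (d history now [(4, 28), (7, 40), (13, 28), (16, 62)])
v17: WRITE a=35  (a history now [(9, 19), (11, 37), (14, 69), (15, 94), (17, 35)])
READ a @v17: history=[(9, 19), (11, 37), (14, 69), (15, 94), (17, 35)] -> pick v17 -> 35
READ d @v10: history=[(4, 28), (7, 40), (13, 28), (16, 62)] -> pick v7 -> 40
READ b @v12: history=[(1, 92), (3, 8), (5, 2), (12, 58)] -> pick v12 -> 58
v18: WRITE d=9  (d history now [(4, 28), (7, 40), (13, 28), (16, 62), (18, 9)])
v19: WRITE a=56  (a history now [(9, 19), (11, 37), (14, 69), (15, 94), (17, 35), (19, 56)])
v20: WRITE a=27  (a history now [(9, 19), (11, 37), (14, 69), (15, 94), (17, 35), (19, 56), (20, 27)])
READ e @v3: history=[(2, 68)] -> pick v2 -> 68
READ e @v11: history=[(2, 68)] -> pick v2 -> 68
v21: WRITE c=69  (c history now [(6, 96), (8, 50), (10, 45), (21, 69)])
READ c @v1: history=[(6, 96), (8, 50), (10, 45), (21, 69)] -> no version <= 1 -> NONE
READ d @v2: history=[(4, 28), (7, 40), (13, 28), (16, 62), (18, 9)] -> no version <= 2 -> NONE
v22: WRITE a=18  (a history now [(9, 19), (11, 37), (14, 69), (15, 94), (17, 35), (19, 56), (20, 27), (22, 18)])
v23: WRITE e=56  (e history now [(2, 68), (23, 56)])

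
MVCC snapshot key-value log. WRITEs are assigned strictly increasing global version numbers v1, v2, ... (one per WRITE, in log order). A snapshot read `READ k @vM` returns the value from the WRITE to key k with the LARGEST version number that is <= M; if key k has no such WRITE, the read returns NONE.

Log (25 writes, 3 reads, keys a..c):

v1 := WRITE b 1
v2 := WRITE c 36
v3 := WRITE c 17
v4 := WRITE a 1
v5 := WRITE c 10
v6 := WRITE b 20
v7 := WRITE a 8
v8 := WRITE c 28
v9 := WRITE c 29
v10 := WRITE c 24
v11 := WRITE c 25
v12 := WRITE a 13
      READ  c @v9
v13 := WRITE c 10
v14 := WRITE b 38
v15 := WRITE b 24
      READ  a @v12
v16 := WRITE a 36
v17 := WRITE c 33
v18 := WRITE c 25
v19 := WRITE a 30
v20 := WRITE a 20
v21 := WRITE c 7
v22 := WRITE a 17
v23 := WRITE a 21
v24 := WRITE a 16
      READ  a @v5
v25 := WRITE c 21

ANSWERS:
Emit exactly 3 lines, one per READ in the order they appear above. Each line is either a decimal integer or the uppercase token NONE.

Answer: 29
13
1

Derivation:
v1: WRITE b=1  (b history now [(1, 1)])
v2: WRITE c=36  (c history now [(2, 36)])
v3: WRITE c=17  (c history now [(2, 36), (3, 17)])
v4: WRITE a=1  (a history now [(4, 1)])
v5: WRITE c=10  (c history now [(2, 36), (3, 17), (5, 10)])
v6: WRITE b=20  (b history now [(1, 1), (6, 20)])
v7: WRITE a=8  (a history now [(4, 1), (7, 8)])
v8: WRITE c=28  (c history now [(2, 36), (3, 17), (5, 10), (8, 28)])
v9: WRITE c=29  (c history now [(2, 36), (3, 17), (5, 10), (8, 28), (9, 29)])
v10: WRITE c=24  (c history now [(2, 36), (3, 17), (5, 10), (8, 28), (9, 29), (10, 24)])
v11: WRITE c=25  (c history now [(2, 36), (3, 17), (5, 10), (8, 28), (9, 29), (10, 24), (11, 25)])
v12: WRITE a=13  (a history now [(4, 1), (7, 8), (12, 13)])
READ c @v9: history=[(2, 36), (3, 17), (5, 10), (8, 28), (9, 29), (10, 24), (11, 25)] -> pick v9 -> 29
v13: WRITE c=10  (c history now [(2, 36), (3, 17), (5, 10), (8, 28), (9, 29), (10, 24), (11, 25), (13, 10)])
v14: WRITE b=38  (b history now [(1, 1), (6, 20), (14, 38)])
v15: WRITE b=24  (b history now [(1, 1), (6, 20), (14, 38), (15, 24)])
READ a @v12: history=[(4, 1), (7, 8), (12, 13)] -> pick v12 -> 13
v16: WRITE a=36  (a history now [(4, 1), (7, 8), (12, 13), (16, 36)])
v17: WRITE c=33  (c history now [(2, 36), (3, 17), (5, 10), (8, 28), (9, 29), (10, 24), (11, 25), (13, 10), (17, 33)])
v18: WRITE c=25  (c history now [(2, 36), (3, 17), (5, 10), (8, 28), (9, 29), (10, 24), (11, 25), (13, 10), (17, 33), (18, 25)])
v19: WRITE a=30  (a history now [(4, 1), (7, 8), (12, 13), (16, 36), (19, 30)])
v20: WRITE a=20  (a history now [(4, 1), (7, 8), (12, 13), (16, 36), (19, 30), (20, 20)])
v21: WRITE c=7  (c history now [(2, 36), (3, 17), (5, 10), (8, 28), (9, 29), (10, 24), (11, 25), (13, 10), (17, 33), (18, 25), (21, 7)])
v22: WRITE a=17  (a history now [(4, 1), (7, 8), (12, 13), (16, 36), (19, 30), (20, 20), (22, 17)])
v23: WRITE a=21  (a history now [(4, 1), (7, 8), (12, 13), (16, 36), (19, 30), (20, 20), (22, 17), (23, 21)])
v24: WRITE a=16  (a history now [(4, 1), (7, 8), (12, 13), (16, 36), (19, 30), (20, 20), (22, 17), (23, 21), (24, 16)])
READ a @v5: history=[(4, 1), (7, 8), (12, 13), (16, 36), (19, 30), (20, 20), (22, 17), (23, 21), (24, 16)] -> pick v4 -> 1
v25: WRITE c=21  (c history now [(2, 36), (3, 17), (5, 10), (8, 28), (9, 29), (10, 24), (11, 25), (13, 10), (17, 33), (18, 25), (21, 7), (25, 21)])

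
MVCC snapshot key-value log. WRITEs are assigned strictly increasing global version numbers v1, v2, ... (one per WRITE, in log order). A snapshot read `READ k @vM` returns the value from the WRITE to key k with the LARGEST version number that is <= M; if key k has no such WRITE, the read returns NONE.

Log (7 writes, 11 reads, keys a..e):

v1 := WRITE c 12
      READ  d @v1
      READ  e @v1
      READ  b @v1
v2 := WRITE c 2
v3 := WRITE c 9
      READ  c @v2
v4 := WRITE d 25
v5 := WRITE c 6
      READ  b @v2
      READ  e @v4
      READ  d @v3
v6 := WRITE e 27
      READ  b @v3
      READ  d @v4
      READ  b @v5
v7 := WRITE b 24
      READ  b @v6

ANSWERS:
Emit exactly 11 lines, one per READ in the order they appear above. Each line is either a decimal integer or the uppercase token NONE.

Answer: NONE
NONE
NONE
2
NONE
NONE
NONE
NONE
25
NONE
NONE

Derivation:
v1: WRITE c=12  (c history now [(1, 12)])
READ d @v1: history=[] -> no version <= 1 -> NONE
READ e @v1: history=[] -> no version <= 1 -> NONE
READ b @v1: history=[] -> no version <= 1 -> NONE
v2: WRITE c=2  (c history now [(1, 12), (2, 2)])
v3: WRITE c=9  (c history now [(1, 12), (2, 2), (3, 9)])
READ c @v2: history=[(1, 12), (2, 2), (3, 9)] -> pick v2 -> 2
v4: WRITE d=25  (d history now [(4, 25)])
v5: WRITE c=6  (c history now [(1, 12), (2, 2), (3, 9), (5, 6)])
READ b @v2: history=[] -> no version <= 2 -> NONE
READ e @v4: history=[] -> no version <= 4 -> NONE
READ d @v3: history=[(4, 25)] -> no version <= 3 -> NONE
v6: WRITE e=27  (e history now [(6, 27)])
READ b @v3: history=[] -> no version <= 3 -> NONE
READ d @v4: history=[(4, 25)] -> pick v4 -> 25
READ b @v5: history=[] -> no version <= 5 -> NONE
v7: WRITE b=24  (b history now [(7, 24)])
READ b @v6: history=[(7, 24)] -> no version <= 6 -> NONE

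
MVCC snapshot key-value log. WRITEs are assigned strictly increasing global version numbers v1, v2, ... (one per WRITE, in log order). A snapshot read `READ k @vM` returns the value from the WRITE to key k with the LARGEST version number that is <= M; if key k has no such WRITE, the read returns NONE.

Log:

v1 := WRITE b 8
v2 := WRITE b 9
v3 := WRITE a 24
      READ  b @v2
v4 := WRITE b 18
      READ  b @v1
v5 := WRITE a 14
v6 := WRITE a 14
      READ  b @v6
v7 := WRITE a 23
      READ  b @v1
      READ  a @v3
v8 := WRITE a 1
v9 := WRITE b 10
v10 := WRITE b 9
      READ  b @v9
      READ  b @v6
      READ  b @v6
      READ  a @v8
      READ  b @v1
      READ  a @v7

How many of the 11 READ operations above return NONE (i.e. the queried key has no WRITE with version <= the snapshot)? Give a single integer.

Answer: 0

Derivation:
v1: WRITE b=8  (b history now [(1, 8)])
v2: WRITE b=9  (b history now [(1, 8), (2, 9)])
v3: WRITE a=24  (a history now [(3, 24)])
READ b @v2: history=[(1, 8), (2, 9)] -> pick v2 -> 9
v4: WRITE b=18  (b history now [(1, 8), (2, 9), (4, 18)])
READ b @v1: history=[(1, 8), (2, 9), (4, 18)] -> pick v1 -> 8
v5: WRITE a=14  (a history now [(3, 24), (5, 14)])
v6: WRITE a=14  (a history now [(3, 24), (5, 14), (6, 14)])
READ b @v6: history=[(1, 8), (2, 9), (4, 18)] -> pick v4 -> 18
v7: WRITE a=23  (a history now [(3, 24), (5, 14), (6, 14), (7, 23)])
READ b @v1: history=[(1, 8), (2, 9), (4, 18)] -> pick v1 -> 8
READ a @v3: history=[(3, 24), (5, 14), (6, 14), (7, 23)] -> pick v3 -> 24
v8: WRITE a=1  (a history now [(3, 24), (5, 14), (6, 14), (7, 23), (8, 1)])
v9: WRITE b=10  (b history now [(1, 8), (2, 9), (4, 18), (9, 10)])
v10: WRITE b=9  (b history now [(1, 8), (2, 9), (4, 18), (9, 10), (10, 9)])
READ b @v9: history=[(1, 8), (2, 9), (4, 18), (9, 10), (10, 9)] -> pick v9 -> 10
READ b @v6: history=[(1, 8), (2, 9), (4, 18), (9, 10), (10, 9)] -> pick v4 -> 18
READ b @v6: history=[(1, 8), (2, 9), (4, 18), (9, 10), (10, 9)] -> pick v4 -> 18
READ a @v8: history=[(3, 24), (5, 14), (6, 14), (7, 23), (8, 1)] -> pick v8 -> 1
READ b @v1: history=[(1, 8), (2, 9), (4, 18), (9, 10), (10, 9)] -> pick v1 -> 8
READ a @v7: history=[(3, 24), (5, 14), (6, 14), (7, 23), (8, 1)] -> pick v7 -> 23
Read results in order: ['9', '8', '18', '8', '24', '10', '18', '18', '1', '8', '23']
NONE count = 0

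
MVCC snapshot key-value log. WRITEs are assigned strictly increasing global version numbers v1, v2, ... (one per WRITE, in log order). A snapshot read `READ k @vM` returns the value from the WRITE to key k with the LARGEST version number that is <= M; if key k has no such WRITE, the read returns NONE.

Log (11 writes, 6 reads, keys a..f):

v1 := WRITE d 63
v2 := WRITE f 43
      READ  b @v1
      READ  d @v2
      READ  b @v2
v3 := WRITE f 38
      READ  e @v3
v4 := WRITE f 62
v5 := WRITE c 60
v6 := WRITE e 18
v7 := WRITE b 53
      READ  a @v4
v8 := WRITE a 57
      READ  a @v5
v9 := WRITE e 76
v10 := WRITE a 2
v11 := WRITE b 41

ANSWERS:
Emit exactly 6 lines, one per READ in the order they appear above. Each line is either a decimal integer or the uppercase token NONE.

Answer: NONE
63
NONE
NONE
NONE
NONE

Derivation:
v1: WRITE d=63  (d history now [(1, 63)])
v2: WRITE f=43  (f history now [(2, 43)])
READ b @v1: history=[] -> no version <= 1 -> NONE
READ d @v2: history=[(1, 63)] -> pick v1 -> 63
READ b @v2: history=[] -> no version <= 2 -> NONE
v3: WRITE f=38  (f history now [(2, 43), (3, 38)])
READ e @v3: history=[] -> no version <= 3 -> NONE
v4: WRITE f=62  (f history now [(2, 43), (3, 38), (4, 62)])
v5: WRITE c=60  (c history now [(5, 60)])
v6: WRITE e=18  (e history now [(6, 18)])
v7: WRITE b=53  (b history now [(7, 53)])
READ a @v4: history=[] -> no version <= 4 -> NONE
v8: WRITE a=57  (a history now [(8, 57)])
READ a @v5: history=[(8, 57)] -> no version <= 5 -> NONE
v9: WRITE e=76  (e history now [(6, 18), (9, 76)])
v10: WRITE a=2  (a history now [(8, 57), (10, 2)])
v11: WRITE b=41  (b history now [(7, 53), (11, 41)])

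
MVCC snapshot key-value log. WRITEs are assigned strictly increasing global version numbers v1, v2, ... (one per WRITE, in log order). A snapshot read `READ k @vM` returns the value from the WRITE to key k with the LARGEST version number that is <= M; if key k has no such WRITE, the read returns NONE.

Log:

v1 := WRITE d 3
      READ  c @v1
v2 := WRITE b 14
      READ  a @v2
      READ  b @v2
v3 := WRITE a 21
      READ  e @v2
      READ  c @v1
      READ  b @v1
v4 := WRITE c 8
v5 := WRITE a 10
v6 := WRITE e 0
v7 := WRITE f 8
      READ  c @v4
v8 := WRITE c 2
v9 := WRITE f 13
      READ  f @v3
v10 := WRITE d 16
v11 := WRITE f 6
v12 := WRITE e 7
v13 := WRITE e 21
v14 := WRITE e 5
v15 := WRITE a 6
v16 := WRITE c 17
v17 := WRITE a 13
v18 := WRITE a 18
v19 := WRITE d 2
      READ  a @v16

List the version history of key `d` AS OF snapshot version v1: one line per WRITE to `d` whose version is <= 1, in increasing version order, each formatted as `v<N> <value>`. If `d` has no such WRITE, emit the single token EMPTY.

Answer: v1 3

Derivation:
Scan writes for key=d with version <= 1:
  v1 WRITE d 3 -> keep
  v2 WRITE b 14 -> skip
  v3 WRITE a 21 -> skip
  v4 WRITE c 8 -> skip
  v5 WRITE a 10 -> skip
  v6 WRITE e 0 -> skip
  v7 WRITE f 8 -> skip
  v8 WRITE c 2 -> skip
  v9 WRITE f 13 -> skip
  v10 WRITE d 16 -> drop (> snap)
  v11 WRITE f 6 -> skip
  v12 WRITE e 7 -> skip
  v13 WRITE e 21 -> skip
  v14 WRITE e 5 -> skip
  v15 WRITE a 6 -> skip
  v16 WRITE c 17 -> skip
  v17 WRITE a 13 -> skip
  v18 WRITE a 18 -> skip
  v19 WRITE d 2 -> drop (> snap)
Collected: [(1, 3)]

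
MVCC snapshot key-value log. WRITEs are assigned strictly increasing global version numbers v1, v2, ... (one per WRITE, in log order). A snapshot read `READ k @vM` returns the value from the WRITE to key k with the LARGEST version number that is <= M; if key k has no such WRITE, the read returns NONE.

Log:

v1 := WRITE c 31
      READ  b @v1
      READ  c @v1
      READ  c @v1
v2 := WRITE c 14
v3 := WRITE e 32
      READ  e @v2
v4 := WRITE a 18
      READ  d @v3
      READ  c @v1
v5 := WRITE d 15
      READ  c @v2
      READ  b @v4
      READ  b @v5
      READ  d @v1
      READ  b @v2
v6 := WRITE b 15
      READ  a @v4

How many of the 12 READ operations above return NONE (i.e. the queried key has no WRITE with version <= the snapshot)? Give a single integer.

v1: WRITE c=31  (c history now [(1, 31)])
READ b @v1: history=[] -> no version <= 1 -> NONE
READ c @v1: history=[(1, 31)] -> pick v1 -> 31
READ c @v1: history=[(1, 31)] -> pick v1 -> 31
v2: WRITE c=14  (c history now [(1, 31), (2, 14)])
v3: WRITE e=32  (e history now [(3, 32)])
READ e @v2: history=[(3, 32)] -> no version <= 2 -> NONE
v4: WRITE a=18  (a history now [(4, 18)])
READ d @v3: history=[] -> no version <= 3 -> NONE
READ c @v1: history=[(1, 31), (2, 14)] -> pick v1 -> 31
v5: WRITE d=15  (d history now [(5, 15)])
READ c @v2: history=[(1, 31), (2, 14)] -> pick v2 -> 14
READ b @v4: history=[] -> no version <= 4 -> NONE
READ b @v5: history=[] -> no version <= 5 -> NONE
READ d @v1: history=[(5, 15)] -> no version <= 1 -> NONE
READ b @v2: history=[] -> no version <= 2 -> NONE
v6: WRITE b=15  (b history now [(6, 15)])
READ a @v4: history=[(4, 18)] -> pick v4 -> 18
Read results in order: ['NONE', '31', '31', 'NONE', 'NONE', '31', '14', 'NONE', 'NONE', 'NONE', 'NONE', '18']
NONE count = 7

Answer: 7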